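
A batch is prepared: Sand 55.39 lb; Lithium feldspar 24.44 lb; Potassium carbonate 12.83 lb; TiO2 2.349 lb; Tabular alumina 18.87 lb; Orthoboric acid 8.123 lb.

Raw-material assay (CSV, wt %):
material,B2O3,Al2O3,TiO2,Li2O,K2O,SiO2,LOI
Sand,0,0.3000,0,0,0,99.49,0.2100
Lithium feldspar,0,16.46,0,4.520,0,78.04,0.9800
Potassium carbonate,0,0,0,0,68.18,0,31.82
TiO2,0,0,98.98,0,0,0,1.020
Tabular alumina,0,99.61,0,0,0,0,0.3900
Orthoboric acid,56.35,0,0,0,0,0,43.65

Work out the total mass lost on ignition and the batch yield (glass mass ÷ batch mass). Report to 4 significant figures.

LOI loss = 8.082 lb; glass = 113.9 lb; yield = 93.38%

All arithmetic runs at exact precision at every stage; working values are displayed, rounded to four significant digits, within the worked lines — every reported number is rounded only once; all derived quantities are carried in exact precision (the six compositions, the totals, glass mass, yield, ignition loss) using the weight values per 113.9 lb of glass as given in question or answer.
LOI of each material in turn:
  Sand: 55.39 × 0.002100 = 0.1163 lb
  Lithium feldspar: 24.44 × 0.009800 = 0.2395 lb
  Potassium carbonate: 12.83 × 0.3182 = 4.083 lb
  TiO2: 2.349 × 0.01020 = 0.02396 lb
  Tabular alumina: 18.87 × 0.003900 = 0.07359 lb
  Orthoboric acid: 8.123 × 0.4365 = 3.546 lb
Total LOI = 8.082 lb
Glass = batch − LOI = 122.0 − 8.082 = 113.9 lb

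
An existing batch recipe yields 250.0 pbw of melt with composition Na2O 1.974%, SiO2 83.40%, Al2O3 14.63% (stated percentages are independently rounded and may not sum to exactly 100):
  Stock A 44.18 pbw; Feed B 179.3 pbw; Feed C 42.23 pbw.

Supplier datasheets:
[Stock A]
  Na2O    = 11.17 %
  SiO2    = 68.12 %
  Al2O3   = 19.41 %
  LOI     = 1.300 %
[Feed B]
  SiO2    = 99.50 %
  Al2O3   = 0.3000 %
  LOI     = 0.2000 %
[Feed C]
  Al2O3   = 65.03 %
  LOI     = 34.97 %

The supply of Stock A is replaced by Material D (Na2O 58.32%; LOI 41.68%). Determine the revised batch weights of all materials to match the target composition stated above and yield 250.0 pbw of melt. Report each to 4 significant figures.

Revised batch per 250.0 pbw melt:
  Material D: 8.462 pbw
  Feed B: 209.5 pbw
  Feed C: 55.28 pbw
Total batch = 273.2 pbw; LOI loss = 23.28 pbw

All internal work maintains full precision in every operation — in-progress results appear rounded to four significant figures — each reported number includes exactly one rounding — the derived quantities are carried in full precision (net glass mass, ignition loss, the totals, three oxide percentages, yield) using the weight values for 250.0 pbw of glass, precisely as stated by the problem or the answer.
Per-oxide target masses for 250.0 pbw melt:
  Na2O: 1.974% × 250.0 = 4.935 pbw
  SiO2: 83.40% × 250.0 = 208.5 pbw
  Al2O3: 14.63% × 250.0 = 36.58 pbw
A balance pass over the oxides, per the reported batch figures, at the basis given (oxide sums agree with the targets net of answer rounding effects):
  Na2O: 8.462·0.5832 = 4.935 pbw (target 4.935 pbw)
  SiO2: 209.5·0.9950 = 208.5 pbw (target 208.5 pbw)
  Al2O3: 209.5·0.003000 + 55.28·0.6503 = 36.58 pbw (target 36.58 pbw)
The glass-mass cross-check: batch Σ − ignition loss = 250.0 pbw (summing oxide targets gives 250.0 pbw; with the basis standing at 250.0 pbw — any gap is answer rounding).
Summing the batch: Σ batch = 273.2 pbw; LOI loss = Σ batch·LOI = 23.28 pbw; the yield ratio, glass ÷ batch: 91.48%.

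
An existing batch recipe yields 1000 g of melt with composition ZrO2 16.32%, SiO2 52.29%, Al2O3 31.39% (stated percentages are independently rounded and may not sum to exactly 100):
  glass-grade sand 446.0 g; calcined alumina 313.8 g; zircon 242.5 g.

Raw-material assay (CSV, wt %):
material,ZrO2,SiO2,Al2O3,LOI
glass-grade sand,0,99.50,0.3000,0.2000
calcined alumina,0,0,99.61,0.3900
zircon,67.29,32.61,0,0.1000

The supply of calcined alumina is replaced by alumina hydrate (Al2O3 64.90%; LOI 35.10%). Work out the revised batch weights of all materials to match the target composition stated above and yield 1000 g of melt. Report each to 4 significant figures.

Revised batch per 1000 g melt:
  glass-grade sand: 446.0 g
  alumina hydrate: 481.6 g
  zircon: 242.5 g
Total batch = 1170 g; LOI loss = 170.2 g

Every computation holds full precision from start to finish — working values are printed rounded to four significant digits in the working — exactly one rounding lands on each reported result. The derived quantities (the three compositions, glass mass, the totals, LOI, the yield) are computed at exact precision from the batch weights on 1000 g of glass precisely as stated by question or answer.
Oxide mass targets, per 1000 g melt:
  ZrO2: 16.32% × 1000 = 163.2 g
  SiO2: 52.29% × 1000 = 522.9 g
  Al2O3: 31.39% × 1000 = 313.9 g
Per-oxide balance check using the reported weights, relative to the basis at hand (sum by sum, the targets are met net of answer rounding effects):
  ZrO2: 242.5·0.6729 = 163.2 g (target 163.2 g)
  SiO2: 446.0·0.9950 + 242.5·0.3261 = 522.8 g (target 522.9 g)
  Al2O3: 446.0·0.003000 + 481.6·0.6490 = 313.9 g (target 313.9 g)
Consistency of the glass mass: Σ batch − LOI loss = 999.9 g (the Σ of target masses is 1000 g; with the basis standing at 1000 g — any gap is answer rounding).
Whole-batch sum: Σ batch = 1170 g; LOI removed, Σ of batch·LOI: 170.2 g; yield, glass over the total, = 85.46%.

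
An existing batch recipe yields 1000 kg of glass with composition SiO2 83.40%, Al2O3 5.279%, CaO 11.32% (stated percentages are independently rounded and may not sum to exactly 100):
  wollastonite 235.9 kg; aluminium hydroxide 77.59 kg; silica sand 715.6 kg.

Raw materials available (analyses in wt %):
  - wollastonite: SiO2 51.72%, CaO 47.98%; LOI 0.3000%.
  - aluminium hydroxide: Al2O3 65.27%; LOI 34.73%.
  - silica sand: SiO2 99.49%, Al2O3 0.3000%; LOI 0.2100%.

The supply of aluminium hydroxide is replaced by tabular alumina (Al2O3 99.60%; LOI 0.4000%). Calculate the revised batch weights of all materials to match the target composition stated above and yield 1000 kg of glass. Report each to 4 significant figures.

Intermediates are displayed (rounded to four significant figures) on the page — every computation holds full float precision in all steps. Every reported value includes exactly one rounding; derived quantities, including net glass mass, LOI, the totals, the yield, the three compositions, are rebuilt using the weight values for 1000 kg of glass at exact precision, exactly as printed in question or answer.
Oxide mass targets, per 1000 kg glass:
  SiO2: 83.40% × 1000 = 834.0 kg
  Al2O3: 5.279% × 1000 = 52.79 kg
  CaO: 11.32% × 1000 = 113.2 kg
Sums-versus-targets review with the batch weights as given, against the basis in use (oxide sums agree with the targets net of answer rounding effects):
  SiO2: 235.9·0.5172 + 715.6·0.9949 = 834.0 kg (target 834.0 kg)
  Al2O3: 50.85·0.9960 + 715.6·0.003000 = 52.79 kg (target 52.79 kg)
  CaO: 235.9·0.4798 = 113.2 kg (target 113.2 kg)
Glass mass check: Σ batch − LOI loss = 999.9 kg (summing oxide targets gives 1000 kg; against the stated basis, 1000 kg — rounding explains the deltas).
Adding the batch up: Σ batch = 1002 kg; Σ batch·LOI gives LOI loss = 2.414 kg; yield = glass ÷ total batch = 99.76%.

Revised batch per 1000 kg glass:
  wollastonite: 235.9 kg
  tabular alumina: 50.85 kg
  silica sand: 715.6 kg
Total batch = 1002 kg; LOI loss = 2.414 kg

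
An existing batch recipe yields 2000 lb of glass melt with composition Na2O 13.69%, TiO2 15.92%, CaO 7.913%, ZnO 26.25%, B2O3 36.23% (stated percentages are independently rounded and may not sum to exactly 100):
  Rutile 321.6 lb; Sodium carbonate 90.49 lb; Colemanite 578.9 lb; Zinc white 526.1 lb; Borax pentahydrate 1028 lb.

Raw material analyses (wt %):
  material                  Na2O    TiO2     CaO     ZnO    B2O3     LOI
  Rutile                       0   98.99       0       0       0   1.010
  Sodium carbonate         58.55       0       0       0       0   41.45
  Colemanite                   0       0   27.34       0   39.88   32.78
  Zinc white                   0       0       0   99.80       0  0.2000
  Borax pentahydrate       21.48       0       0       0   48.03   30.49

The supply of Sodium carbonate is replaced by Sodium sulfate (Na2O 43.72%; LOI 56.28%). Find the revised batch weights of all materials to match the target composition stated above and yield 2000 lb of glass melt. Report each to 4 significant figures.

All arithmetic keeps full precision through every step; mid-chain values are displayed (rounded to 4 significant figures) across the worked steps; each reported figure takes exactly one rounding. Derived quantities, which include LOI, five oxide percentages, yield, net glass mass, totals, are recomputed at full float precision, precisely as stated by the problem or the answer, from the weighed amounts per 2000 lb of glass.
Target oxide masses per 2000 lb glass melt:
  Na2O: 13.69% × 2000 = 273.8 lb
  TiO2: 15.92% × 2000 = 318.4 lb
  CaO: 7.913% × 2000 = 158.3 lb
  ZnO: 26.25% × 2000 = 525.0 lb
  B2O3: 36.23% × 2000 = 724.6 lb
Sums-versus-targets review with the batch weights as given, per the basis as stated (each sum matches its target mass up to rounding of the answer):
  Na2O: 121.2·0.4372 + 1028·0.2148 = 273.8 lb (target 273.8 lb)
  TiO2: 321.6·0.9899 = 318.4 lb (target 318.4 lb)
  CaO: 578.9·0.2734 = 158.3 lb (target 158.3 lb)
  ZnO: 526.1·0.9980 = 525.0 lb (target 525.0 lb)
  B2O3: 578.9·0.3988 + 1028·0.4803 = 724.6 lb (target 724.6 lb)
The glass-mass cross-check: total charge less LOI = 2000 lb (summing oxide targets gives 2000 lb; basis as stated: 2000 lb — a pure rounding effect).
Batch total: Σ batch = 2576 lb; LOI loss = Σ batch·LOI = 575.7 lb; yield = glass ÷ total batch = 77.65%.

Revised batch per 2000 lb glass melt:
  Rutile: 321.6 lb
  Sodium sulfate: 121.2 lb
  Colemanite: 578.9 lb
  Zinc white: 526.1 lb
  Borax pentahydrate: 1028 lb
Total batch = 2576 lb; LOI loss = 575.7 lb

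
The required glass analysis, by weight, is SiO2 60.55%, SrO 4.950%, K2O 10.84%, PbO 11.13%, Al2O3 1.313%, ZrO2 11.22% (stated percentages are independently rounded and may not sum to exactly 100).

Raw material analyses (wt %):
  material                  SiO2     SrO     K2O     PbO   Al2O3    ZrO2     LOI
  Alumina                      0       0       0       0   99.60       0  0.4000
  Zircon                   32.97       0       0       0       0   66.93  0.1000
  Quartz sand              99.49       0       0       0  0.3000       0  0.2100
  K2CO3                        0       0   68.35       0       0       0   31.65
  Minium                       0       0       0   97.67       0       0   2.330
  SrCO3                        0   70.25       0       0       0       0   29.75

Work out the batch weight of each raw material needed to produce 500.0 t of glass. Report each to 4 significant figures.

The whole derivation holds full precision from first step to last — intermediates are printed with 4-significant-digit rounding when written out. Each reported figure carries a single rounding. The derived quantities are rebuilt from the weighed amounts for 500.0 t of glass in exact precision (LOI, net glass mass, the yield, totals, the six compositions) precisely as stated by the problem or the answer.
Per-oxide target masses for 500.0 t glass:
  SiO2: 60.55% × 500.0 = 302.8 t
  SrO: 4.950% × 500.0 = 24.75 t
  K2O: 10.84% × 500.0 = 54.20 t
  PbO: 11.13% × 500.0 = 55.65 t
  Al2O3: 1.313% × 500.0 = 6.565 t
  ZrO2: 11.22% × 500.0 = 56.10 t
Sums-versus-targets review using the reported weights, under the basis named above (sums match the target masses inside rounding margins):
  SiO2: 83.82·0.3297 + 276.5·0.9949 = 302.7 t (target 302.8 t)
  SrO: 35.23·0.7025 = 24.75 t (target 24.75 t)
  K2O: 79.30·0.6835 = 54.20 t (target 54.20 t)
  PbO: 56.98·0.9767 = 55.65 t (target 55.65 t)
  Al2O3: 5.758·0.9960 + 276.5·0.003000 = 6.564 t (target 6.565 t)
  ZrO2: 83.82·0.6693 = 56.10 t (target 56.10 t)
Glass mass check: Σ batch − LOI loss = 500.0 t (the Σ of target masses is 500.0 t; the stated basis being 500.0 t — any gap is answer rounding).
Adding the batch up: Σ batch = 537.6 t; LOI removed, Σ of batch·LOI: 37.59 t; glass ÷ batch gives a yield of 93.01%.

Batch per 500.0 t glass:
  Alumina: 5.758 t
  Zircon: 83.82 t
  Quartz sand: 276.5 t
  K2CO3: 79.30 t
  Minium: 56.98 t
  SrCO3: 35.23 t
Total batch = 537.6 t; LOI loss = 37.59 t; yield = 93.01%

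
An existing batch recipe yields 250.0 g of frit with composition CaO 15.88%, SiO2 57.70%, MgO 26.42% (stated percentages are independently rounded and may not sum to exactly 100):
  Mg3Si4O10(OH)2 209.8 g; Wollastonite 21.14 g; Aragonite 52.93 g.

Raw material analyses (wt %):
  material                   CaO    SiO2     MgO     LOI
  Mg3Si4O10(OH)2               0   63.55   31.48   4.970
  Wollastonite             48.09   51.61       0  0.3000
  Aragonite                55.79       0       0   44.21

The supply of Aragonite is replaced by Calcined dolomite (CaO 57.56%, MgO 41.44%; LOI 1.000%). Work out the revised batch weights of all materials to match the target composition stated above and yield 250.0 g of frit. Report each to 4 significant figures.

Intermediates are shown rounded to four significant figures in the working. The whole derivation carries exact precision throughout — exactly one rounding is applied to each reported value — all derived quantities, including the totals, the three compositions, glass mass, yield, ignition loss, are computed using the weight values at 250.0 g of glass in full float precision, as written in the problem or answer text.
Target oxide masses per 250.0 g frit:
  CaO: 15.88% × 250.0 = 39.70 g
  SiO2: 57.70% × 250.0 = 144.2 g
  MgO: 26.42% × 250.0 = 66.05 g
Oxide-by-oxide audit working from each reported weight, per the basis as stated (delivered sums recover each target exact up to rounding of places):
  CaO: 56.47·0.4809 + 21.79·0.5756 = 39.70 g (target 39.70 g)
  SiO2: 181.1·0.6355 + 56.47·0.5161 = 144.2 g (target 144.2 g)
  MgO: 181.1·0.3148 + 21.79·0.4144 = 66.04 g (target 66.05 g)
Consistency of the glass mass: the batch minus its LOI: 250.0 g (the Σ of target masses is 250.0 g; versus the stated basis of 250.0 g — deltas are rounding alone).
Whole-batch sum: Σ batch = 259.4 g; ignition loss, Σ(batch × LOI) = 9.388 g; yield, glass over the total, = 96.38%.

Revised batch per 250.0 g frit:
  Mg3Si4O10(OH)2: 181.1 g
  Wollastonite: 56.47 g
  Calcined dolomite: 21.79 g
Total batch = 259.4 g; LOI loss = 9.388 g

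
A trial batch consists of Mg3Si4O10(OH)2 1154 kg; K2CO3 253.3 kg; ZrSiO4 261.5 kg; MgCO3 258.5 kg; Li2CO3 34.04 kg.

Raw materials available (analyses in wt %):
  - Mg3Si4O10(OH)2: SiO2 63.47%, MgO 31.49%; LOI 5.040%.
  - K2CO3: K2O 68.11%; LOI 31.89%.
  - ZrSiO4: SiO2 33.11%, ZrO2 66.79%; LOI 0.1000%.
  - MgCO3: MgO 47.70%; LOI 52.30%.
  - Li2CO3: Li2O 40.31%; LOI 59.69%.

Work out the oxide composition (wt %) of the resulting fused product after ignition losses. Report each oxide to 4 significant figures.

Glass mass = 1667 kg (batch 1961 − LOI 294.7).
Composition: K2O 10.35%, SiO2 49.14%, ZrO2 10.48%, Li2O 0.8233%, MgO 29.20%

Values along the way are shown, with 4-significant-figure rounding, when written out — all arithmetic carries full float precision at each step — exactly one rounding goes into every reported value — derived quantities, which include LOI, the five compositions, the yield, totals, glass mass, are recomputed at full float precision, as quoted within question or answer, using the weight values for 1667 kg of glass.
Per-oxide mass from batch:
  K2O: 253.3·0.6811 = 172.5 kg
  SiO2: 1154·0.6347 + 261.5·0.3311 = 819.0 kg
  ZrO2: 261.5·0.6679 = 174.7 kg
  Li2O: 34.04·0.4031 = 13.72 kg
  MgO: 1154·0.3149 + 258.5·0.4770 = 486.7 kg
LOI: 1154·0.05040 + 253.3·0.3189 + 261.5·0.001000 + 258.5·0.5230 + 34.04·0.5969 = 294.7 kg
Resulting glass, batch − LOI: 1961 − 294.7 = 1667 kg (consistent with Σ oxide mass)
wt % = 100 × oxide mass / glass mass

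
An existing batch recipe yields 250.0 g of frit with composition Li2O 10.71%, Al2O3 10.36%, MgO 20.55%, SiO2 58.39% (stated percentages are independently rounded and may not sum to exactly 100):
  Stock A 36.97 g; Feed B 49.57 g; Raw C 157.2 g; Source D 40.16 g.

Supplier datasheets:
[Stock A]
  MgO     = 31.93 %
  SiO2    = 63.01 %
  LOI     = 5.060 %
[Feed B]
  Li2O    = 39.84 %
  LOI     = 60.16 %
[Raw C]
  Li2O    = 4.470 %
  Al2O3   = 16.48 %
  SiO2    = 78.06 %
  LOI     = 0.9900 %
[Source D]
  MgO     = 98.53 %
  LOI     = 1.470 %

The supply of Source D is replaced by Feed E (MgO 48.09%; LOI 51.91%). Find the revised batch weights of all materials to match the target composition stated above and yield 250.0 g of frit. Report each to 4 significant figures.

The working math holds full float precision all the way through; in-progress results are displayed (rounded to 4 significant digits) within the worked lines; each reported figure is rounded once only; derived quantities (LOI, the totals, net glass mass, four oxide percentages, the yield) are carried from the batch weights at 250.0 g of glass in exact precision, as they appear in the problem or the answer.
Target masses of each oxide per 250.0 g frit:
  Li2O: 10.71% × 250.0 = 26.78 g
  Al2O3: 10.36% × 250.0 = 25.90 g
  MgO: 20.55% × 250.0 = 51.38 g
  SiO2: 58.39% × 250.0 = 146.0 g
Mass-balance tally per oxide per the reported batch figures, per the basis as stated (delivered sums recover each target given rounding of the digits):
  Li2O: 49.57·0.3984 + 157.2·0.04470 = 26.78 g (target 26.78 g)
  Al2O3: 157.2·0.1648 = 25.91 g (target 25.90 g)
  MgO: 36.97·0.3193 + 82.28·0.4809 = 51.37 g (target 51.38 g)
  SiO2: 36.97·0.6301 + 157.2·0.7806 = 146.0 g (target 146.0 g)
Glass-mass sanity pass: Σ batch − LOI loss = 250.1 g (per-oxide target masses sum to 250.0 g; stated basis 250.0 g — gaps are rounding artifacts).
Summing the batch: Σ batch = 326.0 g; LOI loss = Σ batch·LOI = 75.96 g; yield, glass over the total, = 76.70%.

Revised batch per 250.0 g frit:
  Stock A: 36.97 g
  Feed B: 49.57 g
  Raw C: 157.2 g
  Feed E: 82.28 g
Total batch = 326.0 g; LOI loss = 75.96 g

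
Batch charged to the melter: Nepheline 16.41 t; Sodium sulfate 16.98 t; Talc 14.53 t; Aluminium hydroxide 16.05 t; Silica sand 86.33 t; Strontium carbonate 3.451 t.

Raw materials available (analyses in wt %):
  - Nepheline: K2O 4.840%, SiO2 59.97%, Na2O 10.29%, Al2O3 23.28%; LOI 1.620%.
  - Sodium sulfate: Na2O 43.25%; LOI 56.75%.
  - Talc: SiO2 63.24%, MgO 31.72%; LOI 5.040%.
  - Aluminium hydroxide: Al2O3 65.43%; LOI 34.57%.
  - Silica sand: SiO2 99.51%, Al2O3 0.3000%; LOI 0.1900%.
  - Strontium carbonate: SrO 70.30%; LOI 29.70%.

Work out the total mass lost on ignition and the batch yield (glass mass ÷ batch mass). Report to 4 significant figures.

Values along the way are displayed with 4-significant-figure rounding across the worked steps; all arithmetic runs at full float precision through every step. Each reported result takes exactly one rounding — the derived quantities (glass mass, LOI, six oxide percentages, totals, the yield) are rebuilt in full precision using the weight values on 136.4 t of glass, as quoted within either problem or answer.
LOI of each material in turn:
  Nepheline: 16.41 × 0.01620 = 0.2658 t
  Sodium sulfate: 16.98 × 0.5675 = 9.636 t
  Talc: 14.53 × 0.05040 = 0.7323 t
  Aluminium hydroxide: 16.05 × 0.3457 = 5.548 t
  Silica sand: 86.33 × 0.001900 = 0.1640 t
  Strontium carbonate: 3.451 × 0.2970 = 1.025 t
Total LOI = 17.37 t
Glass = batch − LOI = 153.8 − 17.37 = 136.4 t

LOI loss = 17.37 t; glass = 136.4 t; yield = 88.70%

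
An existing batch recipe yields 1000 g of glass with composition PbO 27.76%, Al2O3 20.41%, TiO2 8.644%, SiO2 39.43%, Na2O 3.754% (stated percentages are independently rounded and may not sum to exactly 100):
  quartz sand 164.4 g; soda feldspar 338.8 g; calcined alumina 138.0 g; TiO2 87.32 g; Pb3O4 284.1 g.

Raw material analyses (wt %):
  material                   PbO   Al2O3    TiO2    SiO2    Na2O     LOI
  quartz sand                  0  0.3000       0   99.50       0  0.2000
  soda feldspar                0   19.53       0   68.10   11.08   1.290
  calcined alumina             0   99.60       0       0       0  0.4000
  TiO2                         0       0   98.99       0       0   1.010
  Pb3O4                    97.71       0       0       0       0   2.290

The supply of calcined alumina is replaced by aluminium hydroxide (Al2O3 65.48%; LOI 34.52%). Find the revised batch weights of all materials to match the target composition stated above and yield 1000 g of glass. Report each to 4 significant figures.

Revised batch per 1000 g glass:
  quartz sand: 164.4 g
  soda feldspar: 338.8 g
  aluminium hydroxide: 209.9 g
  TiO2: 87.32 g
  Pb3O4: 284.1 g
Total batch = 1085 g; LOI loss = 84.54 g

Working values are printed (rounded to 4 significant figures) at each printed step; the working math runs at full precision through every step — every reported value includes exactly one rounding. Derived quantities (net glass mass, ignition loss, yield, the five compositions, the totals) are re-derived starting from the weights for 1000 g of glass in full float precision, as they appear in the problem or the answer.
Target oxide masses per 1000 g glass:
  PbO: 27.76% × 1000 = 277.6 g
  Al2O3: 20.41% × 1000 = 204.1 g
  TiO2: 8.644% × 1000 = 86.44 g
  SiO2: 39.43% × 1000 = 394.3 g
  Na2O: 3.754% × 1000 = 37.54 g
A balance pass over the oxides, working from each reported weight, relative to the basis at hand (sum by sum, the targets are met once rounding is allowed for):
  PbO: 284.1·0.9771 = 277.6 g (target 277.6 g)
  Al2O3: 164.4·0.003000 + 338.8·0.1953 + 209.9·0.6548 = 204.1 g (target 204.1 g)
  TiO2: 87.32·0.9899 = 86.44 g (target 86.44 g)
  SiO2: 164.4·0.9950 + 338.8·0.6810 = 394.3 g (target 394.3 g)
  Na2O: 338.8·0.1108 = 37.54 g (target 37.54 g)
Mass balance on the glass: the batch minus its LOI: 1000 g (summing oxide targets gives 1000 g; against the stated basis, 1000 g — gaps are rounding artifacts).
Total batch = Σ batch = 1085 g; Σ batch·LOI gives LOI loss = 84.54 g; glass ÷ batch gives a yield of 92.20%.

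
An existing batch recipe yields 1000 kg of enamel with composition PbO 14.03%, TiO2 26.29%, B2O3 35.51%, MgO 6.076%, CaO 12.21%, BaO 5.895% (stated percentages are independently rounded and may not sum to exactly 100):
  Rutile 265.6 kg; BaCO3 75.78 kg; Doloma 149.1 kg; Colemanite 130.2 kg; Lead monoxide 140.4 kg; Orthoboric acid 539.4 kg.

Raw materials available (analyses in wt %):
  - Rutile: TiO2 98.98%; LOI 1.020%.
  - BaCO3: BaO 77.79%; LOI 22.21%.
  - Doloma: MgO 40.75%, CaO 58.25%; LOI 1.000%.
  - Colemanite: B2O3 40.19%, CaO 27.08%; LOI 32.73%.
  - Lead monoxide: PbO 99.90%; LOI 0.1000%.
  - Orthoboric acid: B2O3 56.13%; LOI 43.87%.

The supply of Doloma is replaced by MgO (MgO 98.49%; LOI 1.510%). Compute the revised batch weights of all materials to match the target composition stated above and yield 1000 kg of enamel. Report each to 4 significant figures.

Revised batch per 1000 kg enamel:
  Rutile: 265.6 kg
  BaCO3: 75.78 kg
  MgO: 61.69 kg
  Colemanite: 450.9 kg
  Lead monoxide: 140.4 kg
  Orthoboric acid: 309.8 kg
Total batch = 1304 kg; LOI loss = 304.1 kg

Rounding to four significant digits applies to every mid-chain value as displayed — all internal work carries full float precision from first step to last; every reported figure takes exactly one rounding; all derived quantities (glass mass, yield, LOI, totals, six oxide percentages) are recomputed starting from the weights at 1000 kg of glass in full precision, as they appear in the problem or answer text.
Oxide mass targets, per 1000 kg enamel:
  PbO: 14.03% × 1000 = 140.3 kg
  TiO2: 26.29% × 1000 = 262.9 kg
  B2O3: 35.51% × 1000 = 355.1 kg
  MgO: 6.076% × 1000 = 60.76 kg
  CaO: 12.21% × 1000 = 122.1 kg
  BaO: 5.895% × 1000 = 58.95 kg
Per-oxide balance check working from each reported weight, under the basis named above (sums match the target masses net of answer rounding effects):
  PbO: 140.4·0.9990 = 140.3 kg (target 140.3 kg)
  TiO2: 265.6·0.9898 = 262.9 kg (target 262.9 kg)
  B2O3: 450.9·0.4019 + 309.8·0.5613 = 355.1 kg (target 355.1 kg)
  MgO: 61.69·0.9849 = 60.76 kg (target 60.76 kg)
  CaO: 450.9·0.2708 = 122.1 kg (target 122.1 kg)
  BaO: 75.78·0.7779 = 58.95 kg (target 58.95 kg)
Glass-mass closure: batch Σ − ignition loss = 1000 kg (summing oxide targets gives 1000 kg; the stated basis being 1000 kg — rounding explains the deltas).
Total batch = Σ batch = 1304 kg; Σ batch·LOI gives LOI loss = 304.1 kg; as yield: glass ÷ batch → 76.68%.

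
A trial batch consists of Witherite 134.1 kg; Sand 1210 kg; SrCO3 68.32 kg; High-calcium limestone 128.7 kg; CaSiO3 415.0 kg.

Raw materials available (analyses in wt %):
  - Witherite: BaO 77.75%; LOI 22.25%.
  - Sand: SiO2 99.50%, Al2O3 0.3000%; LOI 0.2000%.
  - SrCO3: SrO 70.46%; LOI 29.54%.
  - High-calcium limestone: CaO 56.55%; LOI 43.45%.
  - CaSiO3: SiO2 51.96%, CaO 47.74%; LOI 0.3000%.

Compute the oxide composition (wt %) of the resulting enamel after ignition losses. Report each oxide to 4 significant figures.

Glass mass = 1847 kg (batch 1956 − LOI 109.6).
Composition: SiO2 76.88%, Al2O3 0.1966%, SrO 2.607%, CaO 14.67%, BaO 5.646%

Intermediates are printed with 4-significant-digit rounding between the steps; all arithmetic carries full float precision at every stage. Each reported figure takes a single rounding — all derived quantities are re-derived from the batch weights for 1847 kg of glass at full float precision (glass mass, the five compositions, the yield, the totals, LOI) as they appear in the problem or the answer.
Oxide-by-oxide delivered mass:
  SiO2: 1210·0.9950 + 415.0·0.5196 = 1420 kg
  Al2O3: 1210·0.003000 = 3.630 kg
  SrO: 68.32·0.7046 = 48.14 kg
  CaO: 128.7·0.5655 + 415.0·0.4774 = 270.9 kg
  BaO: 134.1·0.7775 = 104.3 kg
LOI: 134.1·0.2225 + 1210·0.002000 + 68.32·0.2954 + 128.7·0.4345 + 415.0·0.003000 = 109.6 kg
Glass mass = batch − LOI = 1956 − 109.6 = 1847 kg (the oxide masses sum to this)
percent share: oxide ÷ glass, ×100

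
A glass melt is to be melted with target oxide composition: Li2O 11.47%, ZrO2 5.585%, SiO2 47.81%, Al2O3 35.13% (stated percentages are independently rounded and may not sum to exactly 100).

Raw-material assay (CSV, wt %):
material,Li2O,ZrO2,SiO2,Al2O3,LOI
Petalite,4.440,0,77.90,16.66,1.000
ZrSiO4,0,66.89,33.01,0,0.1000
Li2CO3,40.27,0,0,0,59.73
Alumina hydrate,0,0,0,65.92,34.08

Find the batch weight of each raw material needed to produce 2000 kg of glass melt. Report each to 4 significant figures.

Batch per 2000 kg glass melt:
  Petalite: 1157 kg
  ZrSiO4: 167.0 kg
  Li2CO3: 442.1 kg
  Alumina hydrate: 773.5 kg
Total batch = 2540 kg; LOI loss = 539.4 kg; yield = 78.76%

All arithmetic carries full float precision at every stage; intermediates are displayed, with 4-significant-digit rounding, between the steps — each reported value takes a single rounding. The derived quantities (the yield, the totals, net glass mass, the four compositions, LOI) are computed from the batch weights at 2000 kg of glass in full float precision exactly as shown in the question or the answer.
Oxide-by-oxide targets in 2000 kg glass melt:
  Li2O: 11.47% × 2000 = 229.4 kg
  ZrO2: 5.585% × 2000 = 111.7 kg
  SiO2: 47.81% × 2000 = 956.2 kg
  Al2O3: 35.13% × 2000 = 702.6 kg
A balance pass over the oxides, per the reported batch figures, versus the basis set out (sums match the target masses within answer rounding):
  Li2O: 1157·0.04440 + 442.1·0.4027 = 229.4 kg (target 229.4 kg)
  ZrO2: 167.0·0.6689 = 111.7 kg (target 111.7 kg)
  SiO2: 1157·0.7790 + 167.0·0.3301 = 956.4 kg (target 956.2 kg)
  Al2O3: 1157·0.1666 + 773.5·0.6592 = 702.6 kg (target 702.6 kg)
Auditing the glass mass value: net batch after ignition = 2000 kg (oxide target masses add up to 2000 kg; stated basis 2000 kg — any gap is answer rounding).
Adding the batch up: Σ batch = 2540 kg; Σ batch·LOI gives LOI loss = 539.4 kg; as yield: glass ÷ batch → 78.76%.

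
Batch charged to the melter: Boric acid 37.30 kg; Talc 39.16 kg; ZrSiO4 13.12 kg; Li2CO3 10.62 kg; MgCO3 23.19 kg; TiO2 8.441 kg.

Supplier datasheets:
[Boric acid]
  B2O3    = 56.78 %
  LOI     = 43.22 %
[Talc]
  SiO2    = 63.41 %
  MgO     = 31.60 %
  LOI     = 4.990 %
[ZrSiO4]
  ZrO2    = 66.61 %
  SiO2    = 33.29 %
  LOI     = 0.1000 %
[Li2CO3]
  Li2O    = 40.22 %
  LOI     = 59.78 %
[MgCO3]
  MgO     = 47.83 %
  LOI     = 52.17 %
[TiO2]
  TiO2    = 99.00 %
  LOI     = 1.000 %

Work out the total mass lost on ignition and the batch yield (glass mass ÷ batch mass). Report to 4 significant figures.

All internal work keeps full precision at each step; mid-chain values are shown, rounded to 4 significant digits, at each printed step — every reported number receives exactly one rounding; the derived quantities, including glass mass, the yield, totals, LOI, six oxide percentages, are recomputed using the weight values on 95.21 kg of glass at full precision, as written in the question or the answer.
Ignition loss by material:
  Boric acid: 37.30 × 0.4322 = 16.12 kg
  Talc: 39.16 × 0.04990 = 1.954 kg
  ZrSiO4: 13.12 × 0.001000 = 0.01312 kg
  Li2CO3: 10.62 × 0.5978 = 6.349 kg
  MgCO3: 23.19 × 0.5217 = 12.10 kg
  TiO2: 8.441 × 0.01000 = 0.08441 kg
Total LOI = 36.62 kg
Glass = batch − LOI = 131.8 − 36.62 = 95.21 kg

LOI loss = 36.62 kg; glass = 95.21 kg; yield = 72.22%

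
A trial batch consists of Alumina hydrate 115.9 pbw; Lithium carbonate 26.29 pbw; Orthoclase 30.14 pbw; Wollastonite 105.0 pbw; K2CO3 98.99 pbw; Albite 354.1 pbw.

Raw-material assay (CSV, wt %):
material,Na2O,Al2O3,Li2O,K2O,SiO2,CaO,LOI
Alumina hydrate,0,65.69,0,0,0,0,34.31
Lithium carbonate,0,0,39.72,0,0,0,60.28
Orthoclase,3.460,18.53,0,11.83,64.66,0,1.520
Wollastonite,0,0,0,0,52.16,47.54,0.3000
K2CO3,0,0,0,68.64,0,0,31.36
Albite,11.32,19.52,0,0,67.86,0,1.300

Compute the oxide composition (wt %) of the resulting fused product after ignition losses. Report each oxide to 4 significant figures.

Glass mass = 638.4 pbw (batch 730.4 − LOI 92.03).
Composition: Na2O 6.442%, Al2O3 23.63%, Li2O 1.636%, K2O 11.20%, SiO2 49.27%, CaO 7.819%

Mid-chain values are printed, rounded to four significant digits, in the printout. The working math carries full precision in every operation. Every reported figure takes exactly one rounding. All derived quantities are rebuilt starting from the weights per 638.4 pbw of glass in full float precision (net glass mass, the yield, the totals, six oxide percentages, ignition loss) precisely as stated by the problem or answer text.
Mass of each oxide from the mix:
  Na2O: 30.14·0.03460 + 354.1·0.1132 = 41.13 pbw
  Al2O3: 115.9·0.6569 + 30.14·0.1853 + 354.1·0.1952 = 150.8 pbw
  Li2O: 26.29·0.3972 = 10.44 pbw
  K2O: 30.14·0.1183 + 98.99·0.6864 = 71.51 pbw
  SiO2: 30.14·0.6466 + 105.0·0.5216 + 354.1·0.6786 = 314.5 pbw
  CaO: 105.0·0.4754 = 49.92 pbw
LOI: 115.9·0.3431 + 26.29·0.6028 + 30.14·0.01520 + 105.0·0.003000 + 98.99·0.3136 + 354.1·0.01300 = 92.03 pbw
The glass mass, total less LOI, = 730.4 − 92.03 = 638.4 pbw (matching Σ of the oxides)
percent share: oxide ÷ glass, ×100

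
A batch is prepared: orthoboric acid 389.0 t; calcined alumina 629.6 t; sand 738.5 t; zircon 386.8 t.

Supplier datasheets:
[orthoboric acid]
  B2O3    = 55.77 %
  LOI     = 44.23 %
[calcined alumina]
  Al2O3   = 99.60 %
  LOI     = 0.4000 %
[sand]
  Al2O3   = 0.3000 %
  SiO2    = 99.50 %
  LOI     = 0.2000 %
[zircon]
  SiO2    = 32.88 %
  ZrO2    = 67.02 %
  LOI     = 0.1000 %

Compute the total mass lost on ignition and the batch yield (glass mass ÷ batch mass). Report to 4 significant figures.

LOI loss = 176.4 t; glass = 1967 t; yield = 91.77%

All internal work holds full float precision from start to finish. The intermediate values are shown rounded to four significant digits across the worked steps; each reported result takes exactly one rounding; all derived quantities are carried at full precision (four oxide percentages, yield, LOI, the totals, glass mass) from the weighed amounts on 1967 t of glass, precisely as stated by the problem or the answer.
LOI of each material in turn:
  orthoboric acid: 389.0 × 0.4423 = 172.1 t
  calcined alumina: 629.6 × 0.004000 = 2.518 t
  sand: 738.5 × 0.002000 = 1.477 t
  zircon: 386.8 × 0.001000 = 0.3868 t
Total LOI = 176.4 t
Glass = batch − LOI = 2144 − 176.4 = 1967 t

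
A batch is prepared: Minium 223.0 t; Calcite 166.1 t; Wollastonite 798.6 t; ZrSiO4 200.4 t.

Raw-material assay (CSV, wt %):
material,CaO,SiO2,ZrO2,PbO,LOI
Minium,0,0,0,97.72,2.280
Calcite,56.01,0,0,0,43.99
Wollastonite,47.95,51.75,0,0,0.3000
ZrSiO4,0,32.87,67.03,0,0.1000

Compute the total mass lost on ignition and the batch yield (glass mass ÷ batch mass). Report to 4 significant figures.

The whole derivation runs at full float precision from start to finish — rounding to four significant figures applies to every working value as displayed. Each reported number receives exactly one rounding; derived quantities (glass mass, totals, yield, LOI, the four compositions) are recomputed at full float precision starting from the weights at 1307 t of glass exactly as printed in the question or the answer.
Each material's LOI contribution:
  Minium: 223.0 × 0.02280 = 5.084 t
  Calcite: 166.1 × 0.4399 = 73.07 t
  Wollastonite: 798.6 × 0.003000 = 2.396 t
  ZrSiO4: 200.4 × 0.001000 = 0.2004 t
Total LOI = 80.75 t
Glass = batch − LOI = 1388 − 80.75 = 1307 t

LOI loss = 80.75 t; glass = 1307 t; yield = 94.18%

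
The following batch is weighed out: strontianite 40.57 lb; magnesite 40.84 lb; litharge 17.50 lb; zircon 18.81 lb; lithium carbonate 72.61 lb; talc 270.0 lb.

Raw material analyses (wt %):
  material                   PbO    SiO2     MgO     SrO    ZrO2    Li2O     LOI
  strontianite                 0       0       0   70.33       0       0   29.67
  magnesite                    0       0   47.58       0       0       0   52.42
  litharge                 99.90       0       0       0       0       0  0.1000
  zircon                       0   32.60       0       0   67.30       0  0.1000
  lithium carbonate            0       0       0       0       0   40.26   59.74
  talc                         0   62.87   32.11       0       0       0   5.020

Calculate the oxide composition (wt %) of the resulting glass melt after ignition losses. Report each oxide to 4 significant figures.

Glass mass = 369.9 lb (batch 460.3 − LOI 90.41).
Composition: PbO 4.726%, SiO2 47.55%, MgO 28.69%, SrO 7.713%, ZrO2 3.422%, Li2O 7.903%

The whole derivation runs at full precision throughout — in-progress results are printed rounded to four significant figures in the working. Every reported value is rounded just once — derived quantities, including the six compositions, LOI, glass mass, the totals, the yield, are rebuilt using the weight values for 369.9 lb of glass in exact precision, as set out in problem or answer.
Delivered oxide masses:
  PbO: 17.50·0.9990 = 17.48 lb
  SiO2: 18.81·0.3260 + 270.0·0.6287 = 175.9 lb
  MgO: 40.84·0.4758 + 270.0·0.3211 = 106.1 lb
  SrO: 40.57·0.7033 = 28.53 lb
  ZrO2: 18.81·0.6730 = 12.66 lb
  Li2O: 72.61·0.4026 = 29.23 lb
LOI: 40.57·0.2967 + 40.84·0.5242 + 17.50·0.001000 + 18.81·0.001000 + 72.61·0.5974 + 270.0·0.05020 = 90.41 lb
Glass mass = batch − LOI = 460.3 − 90.41 = 369.9 lb (= the summed oxide contributions)
percent share: oxide ÷ glass, ×100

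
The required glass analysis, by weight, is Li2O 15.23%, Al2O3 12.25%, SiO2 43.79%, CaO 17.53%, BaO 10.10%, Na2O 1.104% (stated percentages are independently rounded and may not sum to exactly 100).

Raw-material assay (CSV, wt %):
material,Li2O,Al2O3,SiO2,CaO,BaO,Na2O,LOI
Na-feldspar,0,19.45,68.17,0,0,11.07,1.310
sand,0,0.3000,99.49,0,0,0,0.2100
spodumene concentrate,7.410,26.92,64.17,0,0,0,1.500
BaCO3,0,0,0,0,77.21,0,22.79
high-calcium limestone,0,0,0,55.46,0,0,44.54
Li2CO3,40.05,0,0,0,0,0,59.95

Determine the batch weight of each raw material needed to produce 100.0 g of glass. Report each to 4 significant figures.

Batch per 100.0 g glass:
  Na-feldspar: 9.973 g
  sand: 12.57 g
  spodumene concentrate: 38.16 g
  BaCO3: 13.08 g
  high-calcium limestone: 31.61 g
  Li2CO3: 30.97 g
Total batch = 136.4 g; LOI loss = 36.36 g; yield = 73.34%

Values along the way are displayed rounded off to 4 significant figures at each printed step; every computation keeps full float precision end to end; every reported number includes exactly one rounding — the derived quantities, including the six compositions, ignition loss, totals, the yield, glass mass, are re-derived starting from the weights for 100.0 g of glass at exact precision as quoted within question or answer.
The oxide mass targets at 100.0 g glass:
  Li2O: 15.23% × 100.0 = 15.23 g
  Al2O3: 12.25% × 100.0 = 12.25 g
  SiO2: 43.79% × 100.0 = 43.79 g
  CaO: 17.53% × 100.0 = 17.53 g
  BaO: 10.10% × 100.0 = 10.10 g
  Na2O: 1.104% × 100.0 = 1.104 g
Balance tally, oxide-wise, using the reported weights, on the stated basis (each sum matches its target mass given rounding of the digits):
  Li2O: 38.16·0.07410 + 30.97·0.4005 = 15.23 g (target 15.23 g)
  Al2O3: 9.973·0.1945 + 12.57·0.003000 + 38.16·0.2692 = 12.25 g (target 12.25 g)
  SiO2: 9.973·0.6817 + 12.57·0.9949 + 38.16·0.6417 = 43.79 g (target 43.79 g)
  CaO: 31.61·0.5546 = 17.53 g (target 17.53 g)
  BaO: 13.08·0.7721 = 10.10 g (target 10.10 g)
  Na2O: 9.973·0.1107 = 1.104 g (target 1.104 g)
Glass-mass sanity pass: batch Σ − ignition loss = 100.0 g (oxide target masses add up to 100.0 g; stated basis 100.0 g — rounding explains the deltas).
Adding the batch up: Σ batch = 136.4 g; ignition loss, Σ(batch × LOI) = 36.36 g; yield, glass over the total, = 73.34%.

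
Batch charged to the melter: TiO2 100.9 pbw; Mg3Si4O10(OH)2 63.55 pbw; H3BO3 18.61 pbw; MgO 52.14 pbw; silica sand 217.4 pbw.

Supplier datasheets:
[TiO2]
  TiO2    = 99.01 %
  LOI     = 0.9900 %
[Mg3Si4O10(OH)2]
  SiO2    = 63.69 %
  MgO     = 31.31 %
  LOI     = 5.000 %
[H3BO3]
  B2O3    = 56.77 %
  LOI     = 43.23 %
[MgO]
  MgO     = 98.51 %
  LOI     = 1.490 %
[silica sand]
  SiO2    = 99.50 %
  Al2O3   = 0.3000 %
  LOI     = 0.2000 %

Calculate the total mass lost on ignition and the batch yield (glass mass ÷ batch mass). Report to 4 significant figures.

Each numeric step keeps exact precision through the solve; the intermediate values are displayed rounded to 4 significant digits when written out — exactly one rounding goes into every reported value. The derived quantities, which include the five compositions, totals, glass mass, ignition loss, yield, are carried in exact precision, as written in question or answer, using the weight values on 439.2 pbw of glass.
Per-material ignition loss:
  TiO2: 100.9 × 0.009900 = 0.9989 pbw
  Mg3Si4O10(OH)2: 63.55 × 0.05000 = 3.178 pbw
  H3BO3: 18.61 × 0.4323 = 8.045 pbw
  MgO: 52.14 × 0.01490 = 0.7769 pbw
  silica sand: 217.4 × 0.002000 = 0.4348 pbw
Total LOI = 13.43 pbw
Glass = batch − LOI = 452.6 − 13.43 = 439.2 pbw

LOI loss = 13.43 pbw; glass = 439.2 pbw; yield = 97.03%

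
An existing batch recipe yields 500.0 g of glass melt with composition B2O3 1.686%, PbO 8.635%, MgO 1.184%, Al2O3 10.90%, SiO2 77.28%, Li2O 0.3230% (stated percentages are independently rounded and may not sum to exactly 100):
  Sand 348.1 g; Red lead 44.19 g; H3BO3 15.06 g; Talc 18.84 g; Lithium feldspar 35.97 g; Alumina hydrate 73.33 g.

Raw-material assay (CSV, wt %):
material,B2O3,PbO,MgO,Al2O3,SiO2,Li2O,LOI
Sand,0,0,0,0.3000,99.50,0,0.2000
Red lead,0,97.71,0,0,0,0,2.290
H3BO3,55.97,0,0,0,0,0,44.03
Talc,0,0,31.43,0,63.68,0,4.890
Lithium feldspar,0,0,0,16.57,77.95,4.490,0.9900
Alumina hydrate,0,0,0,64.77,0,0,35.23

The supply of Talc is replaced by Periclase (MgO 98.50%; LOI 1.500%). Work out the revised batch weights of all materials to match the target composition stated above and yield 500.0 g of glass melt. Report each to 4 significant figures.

Rounding to four significant figures governs each mid-chain value as printed — all internal work runs at exact precision in every operation; every reported result receives exactly one rounding. All derived quantities (LOI, the six compositions, net glass mass, yield, the totals) are computed at full precision from the weighed amounts per 500.0 g of glass, as given in the problem or the answer.
Per-oxide target masses for 500.0 g glass melt:
  B2O3: 1.686% × 500.0 = 8.430 g
  PbO: 8.635% × 500.0 = 43.18 g
  MgO: 1.184% × 500.0 = 5.920 g
  Al2O3: 10.90% × 500.0 = 54.50 g
  SiO2: 77.28% × 500.0 = 386.4 g
  Li2O: 0.3230% × 500.0 = 1.615 g
Balance tally, oxide-wise, with the batch weights as given, against the basis in use (summed amounts equal target values once rounding is allowed for):
  B2O3: 15.06·0.5597 = 8.429 g (target 8.430 g)
  PbO: 44.19·0.9771 = 43.18 g (target 43.18 g)
  MgO: 6.010·0.9850 = 5.920 g (target 5.920 g)
  Al2O3: 360.2·0.003000 + 35.97·0.1657 + 73.27·0.6477 = 54.50 g (target 54.50 g)
  SiO2: 360.2·0.9950 + 35.97·0.7795 = 386.4 g (target 386.4 g)
  Li2O: 35.97·0.04490 = 1.615 g (target 1.615 g)
Glass-mass closure: net batch after ignition = 500.1 g (the Σ of target masses is 500.0 g; stated basis 500.0 g — gaps are rounding artifacts).
Adding the batch up: Σ batch = 534.7 g; LOI removed, Σ of batch·LOI: 34.62 g; as yield: glass ÷ batch → 93.52%.

Revised batch per 500.0 g glass melt:
  Sand: 360.2 g
  Red lead: 44.19 g
  H3BO3: 15.06 g
  Periclase: 6.010 g
  Lithium feldspar: 35.97 g
  Alumina hydrate: 73.27 g
Total batch = 534.7 g; LOI loss = 34.62 g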